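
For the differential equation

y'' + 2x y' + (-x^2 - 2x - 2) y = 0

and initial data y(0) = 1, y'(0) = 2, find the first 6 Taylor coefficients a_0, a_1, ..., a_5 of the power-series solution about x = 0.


Ansatz: y(x) = sum_{n>=0} a_n x^n, so y'(x) = sum_{n>=1} n a_n x^(n-1) and y''(x) = sum_{n>=2} n(n-1) a_n x^(n-2).
Substitute into P(x) y'' + Q(x) y' + R(x) y = 0 with P(x) = 1, Q(x) = 2x, R(x) = -x^2 - 2x - 2, and match powers of x.
Initial conditions: a_0 = 1, a_1 = 2.
Setting the coefficient of each power of x to zero and solving order by order (substituting the coefficients already found):
  x^0: 2 a_2 - 2 a_0 = 0  ->  2 a_2 = 2 a_0 = 2  ->  a_2 = 1
  x^1: 6 a_3 - 2 a_0 = 0  ->  6 a_3 = 2 a_0 = 2  ->  a_3 = 1/3
  x^2: 12 a_4 + 2 a_2 - 2 a_1 - a_0 = 0  ->  12 a_4 = -2 a_2 + 2 a_1 + a_0 = 3  ->  a_4 = 1/4
  x^3: 20 a_5 + 4 a_3 - 2 a_2 - a_1 = 0  ->  20 a_5 = -4 a_3 + 2 a_2 + a_1 = 8/3  ->  a_5 = 2/15
Truncated series: y(x) = 1 + 2 x + x^2 + (1/3) x^3 + (1/4) x^4 + (2/15) x^5 + O(x^6).

a_0 = 1; a_1 = 2; a_2 = 1; a_3 = 1/3; a_4 = 1/4; a_5 = 2/15


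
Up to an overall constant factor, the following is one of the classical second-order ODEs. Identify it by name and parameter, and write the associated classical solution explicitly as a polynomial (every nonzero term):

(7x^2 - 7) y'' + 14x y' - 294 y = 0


All three coefficients share the factor -7; dividing through by -7 gives  (1 - x^2) y'' - 2x y' + 42 y = 0.
This matches the Legendre equation (1 - x^2) y'' - 2x y' + n(n+1) y = 0 (note the -2x y' term) with n(n+1) = 42, so n = 6; the polynomial solution is P_6(x).
With y = sum_k a_k x^k, matching x^k gives (k+2)(k+1) a_{k+2} = [k(k+1) - n(n+1)] a_k = (k - 6)(k + 7) a_k. The right side vanishes at k = 6, so the series with the parity of 6 terminates at degree 6.
Standard normalization (P_n(1) = 1): leading coefficient (2n)!/(2^n (n!)^2) = 479001600/(64*518400) = 231/16, so a_6 = 231/16. Work downward with a_k = (k+1)(k+2) a_{k+2} / ((k - 6)(k + 7)):
  a_4 = (5)(6)(231/16) / ((4 - 6)(4 + 7)) = (3465/8)/(-22) = -315/16
  a_2 = (3)(4)(-315/16) / ((2 - 6)(2 + 7)) = (-945/4)/(-36) = 105/16
  a_0 = (1)(2)(105/16) / ((0 - 6)(0 + 7)) = (105/8)/(-42) = -5/16
Hence P_6(x) = 231 x^6/16 - 315 x^4/16 + 105 x^2/16 - 5/16.

P_6(x); series = 231 x^6/16 - 315 x^4/16 + 105 x^2/16 - 5/16


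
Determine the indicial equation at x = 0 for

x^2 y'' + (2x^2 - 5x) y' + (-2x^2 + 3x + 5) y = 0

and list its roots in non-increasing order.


Divide by x^2 to reach normal form y'' + P_1(x) y' + P_2(x) y = 0 with P_1(x) = 2 - 5/x and P_2(x) = -2 + 3/x + 5/x^2.
x = 0 is a singular point because the y'-coefficient 2 - 5/x has a pole at x = 0 and the y-coefficient -2 + 3/x + 5/x^2 has a pole at x = 0.
It is a regular singular point because x P_1(x) = p(x) = 2x - 5 and x^2 P_2(x) = q(x) = -2x^2 + 3x + 5 are polynomials, hence analytic at x = 0.
p(0) = -5,  q(0) = 5.
Indicial equation: r(r-1) + p(0) r + q(0) = 0, i.e. r^2 + (p(0) - 1) r + q(0) = 0, i.e. r^2 - 6 r + 5 = 0.
Discriminant: (-6)^2 - 4(5) = 16, so r = (6 ± 4)/2.
Solving: r_1 = 5, r_2 = 1.

indicial: r^2 - 6 r + 5 = 0; roots r_1 = 5, r_2 = 1


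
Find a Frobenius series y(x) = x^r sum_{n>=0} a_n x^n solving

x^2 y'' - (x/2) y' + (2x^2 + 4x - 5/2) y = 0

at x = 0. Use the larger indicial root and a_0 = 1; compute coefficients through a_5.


Write in Frobenius form y'' + (p(x)/x) y' + (q(x)/x^2) y = 0:
  p(x) = -1/2,  q(x) = 2x^2 + 4x - 5/2.
Indicial equation: r(r-1) + (-1/2) r + (-5/2) = 0 -> roots r_1 = 5/2, r_2 = -1.
Take r = r_1 = 5/2. Let y(x) = x^r sum_{n>=0} a_n x^n with a_0 = 1.
Substitute y = x^r sum a_n x^n and match x^{r+n}. The recurrence is
  D(n) a_n + 4 a_{n-1} + 2 a_{n-2} = 0,  where D(n) = (r+n)(r+n-1) + (-1/2)(r+n) + (-5/2).
  a_n = [-4 a_{n-1} - 2 a_{n-2}] / D(n).
Since the indicial polynomial factors as (r - r_1)(r - r_2), D(n) = (r_1 + n - r_1)(r_1 + n - r_2) = n(n + 7/2).
Evaluating step by step (a_0 = 1):
  n = 1: D(1) = 1(1 + 7/2) = 9/2; numerator = -4(1) = -4; a_1 = (-4)/(9/2) = -8/9
  n = 2: D(2) = 2(2 + 7/2) = 11; numerator = -4(-8/9) - 2(1) = 14/9; a_2 = (14/9)/(11) = 14/99
  n = 3: D(3) = 3(3 + 7/2) = 39/2; numerator = -4(14/99) - 2(-8/9) = 40/33; a_3 = (40/33)/(39/2) = 80/1287
  n = 4: D(4) = 4(4 + 7/2) = 30; numerator = -4(80/1287) - 2(14/99) = -76/143; a_4 = (-76/143)/(30) = -38/2145
  n = 5: D(5) = 5(5 + 7/2) = 85/2; numerator = -4(-38/2145) - 2(80/1287) = -344/6435; a_5 = (-344/6435)/(85/2) = -688/546975

r = 5/2; a_0 = 1; a_1 = -8/9; a_2 = 14/99; a_3 = 80/1287; a_4 = -38/2145; a_5 = -688/546975


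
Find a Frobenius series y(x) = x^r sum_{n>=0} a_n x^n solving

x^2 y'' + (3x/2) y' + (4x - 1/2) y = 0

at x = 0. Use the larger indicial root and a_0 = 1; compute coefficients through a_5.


Write in Frobenius form y'' + (p(x)/x) y' + (q(x)/x^2) y = 0:
  p(x) = 3/2,  q(x) = 4x - 1/2.
Indicial equation: r(r-1) + (3/2) r + (-1/2) = 0 -> roots r_1 = 1/2, r_2 = -1.
Take r = r_1 = 1/2. Let y(x) = x^r sum_{n>=0} a_n x^n with a_0 = 1.
Substitute y = x^r sum a_n x^n and match x^{r+n}. The recurrence is
  D(n) a_n + 4 a_{n-1} = 0,  where D(n) = (r+n)(r+n-1) + (3/2)(r+n) + (-1/2).
  a_n = -4 / D(n) * a_{n-1}.
Since the indicial polynomial factors as (r - r_1)(r - r_2), D(n) = (r_1 + n - r_1)(r_1 + n - r_2) = n(n + 3/2).
Evaluating step by step (a_0 = 1):
  n = 1: D(1) = 1(1 + 3/2) = 5/2; numerator = -4(1) = -4; a_1 = (-4)/(5/2) = -8/5
  n = 2: D(2) = 2(2 + 3/2) = 7; numerator = -4(-8/5) = 32/5; a_2 = (32/5)/(7) = 32/35
  n = 3: D(3) = 3(3 + 3/2) = 27/2; numerator = -4(32/35) = -128/35; a_3 = (-128/35)/(27/2) = -256/945
  n = 4: D(4) = 4(4 + 3/2) = 22; numerator = -4(-256/945) = 1024/945; a_4 = (1024/945)/(22) = 512/10395
  n = 5: D(5) = 5(5 + 3/2) = 65/2; numerator = -4(512/10395) = -2048/10395; a_5 = (-2048/10395)/(65/2) = -4096/675675

r = 1/2; a_0 = 1; a_1 = -8/5; a_2 = 32/35; a_3 = -256/945; a_4 = 512/10395; a_5 = -4096/675675


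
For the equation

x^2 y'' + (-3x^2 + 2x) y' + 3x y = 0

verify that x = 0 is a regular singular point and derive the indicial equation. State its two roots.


Divide by x^2 to reach normal form y'' + P_1(x) y' + P_2(x) y = 0 with P_1(x) = -3 + 2/x and P_2(x) = 3/x.
x = 0 is a singular point because the y'-coefficient -3 + 2/x has a pole at x = 0 and the y-coefficient 3/x has a pole at x = 0.
It is a regular singular point because x P_1(x) = p(x) = 2 - 3x and x^2 P_2(x) = q(x) = 3x are polynomials, hence analytic at x = 0.
p(0) = 2,  q(0) = 0.
Indicial equation: r(r-1) + p(0) r + q(0) = 0, i.e. r^2 + (p(0) - 1) r + q(0) = 0, i.e. r^2 + 1 r = 0.
Discriminant: (1)^2 - 4(0) = 1, so r = (-1 ± 1)/2.
Solving: r_1 = 0, r_2 = -1.

indicial: r^2 + 1 r = 0; roots r_1 = 0, r_2 = -1


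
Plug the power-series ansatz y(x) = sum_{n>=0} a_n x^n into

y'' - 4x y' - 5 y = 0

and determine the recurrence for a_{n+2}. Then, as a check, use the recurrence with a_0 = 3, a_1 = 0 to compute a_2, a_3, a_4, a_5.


Substitute y = sum_n a_n x^n.
y''(x) has coefficient (n+2)(n+1) a_{n+2} at x^n;
-4 x y'(x) has coefficient -4 n a_n at x^n (shift);
-5 y(x) has coefficient -5 a_n at x^n.
Matching x^n: (n+2)(n+1) a_{n+2} + (-4n - 5) a_n = 0.
Thus a_{n+2} = (4n + 5) / ((n+1)(n+2)) * a_n.

Check with a_0 = 3, a_1 = 0 (apply the recurrence for n = 0, 1, 2, 3): a_0 = 3, a_1 = 0, a_2 = 15/2, a_3 = 0, a_4 = 65/8, a_5 = 0.

a_(n+2) = (4n + 5) / ((n+1)(n+2)) * a_n; check: a_0 = 3, a_1 = 0, a_2 = 15/2, a_3 = 0, a_4 = 65/8, a_5 = 0


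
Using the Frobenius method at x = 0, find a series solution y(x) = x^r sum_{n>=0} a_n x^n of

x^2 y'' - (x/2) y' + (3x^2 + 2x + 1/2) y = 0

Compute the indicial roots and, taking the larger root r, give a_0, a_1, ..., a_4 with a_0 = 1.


Write in Frobenius form y'' + (p(x)/x) y' + (q(x)/x^2) y = 0:
  p(x) = -1/2,  q(x) = 3x^2 + 2x + 1/2.
Indicial equation: r(r-1) + (-1/2) r + (1/2) = 0 -> roots r_1 = 1, r_2 = 1/2.
Take r = r_1 = 1. Let y(x) = x^r sum_{n>=0} a_n x^n with a_0 = 1.
Substitute y = x^r sum a_n x^n and match x^{r+n}. The recurrence is
  D(n) a_n + 2 a_{n-1} + 3 a_{n-2} = 0,  where D(n) = (r+n)(r+n-1) + (-1/2)(r+n) + (1/2).
  a_n = [-2 a_{n-1} - 3 a_{n-2}] / D(n).
Since the indicial polynomial factors as (r - r_1)(r - r_2), D(n) = (r_1 + n - r_1)(r_1 + n - r_2) = n(n + 1/2).
Evaluating step by step (a_0 = 1):
  n = 1: D(1) = 1(1 + 1/2) = 3/2; numerator = -2(1) = -2; a_1 = (-2)/(3/2) = -4/3
  n = 2: D(2) = 2(2 + 1/2) = 5; numerator = -2(-4/3) - 3(1) = -1/3; a_2 = (-1/3)/(5) = -1/15
  n = 3: D(3) = 3(3 + 1/2) = 21/2; numerator = -2(-1/15) - 3(-4/3) = 62/15; a_3 = (62/15)/(21/2) = 124/315
  n = 4: D(4) = 4(4 + 1/2) = 18; numerator = -2(124/315) - 3(-1/15) = -37/63; a_4 = (-37/63)/(18) = -37/1134

r = 1; a_0 = 1; a_1 = -4/3; a_2 = -1/15; a_3 = 124/315; a_4 = -37/1134


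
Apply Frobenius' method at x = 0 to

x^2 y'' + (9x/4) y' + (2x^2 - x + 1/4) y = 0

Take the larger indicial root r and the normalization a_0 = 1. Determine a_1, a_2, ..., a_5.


Write in Frobenius form y'' + (p(x)/x) y' + (q(x)/x^2) y = 0:
  p(x) = 9/4,  q(x) = 2x^2 - x + 1/4.
Indicial equation: r(r-1) + (9/4) r + (1/4) = 0 -> roots r_1 = -1/4, r_2 = -1.
Take r = r_1 = -1/4. Let y(x) = x^r sum_{n>=0} a_n x^n with a_0 = 1.
Substitute y = x^r sum a_n x^n and match x^{r+n}. The recurrence is
  D(n) a_n - 1 a_{n-1} + 2 a_{n-2} = 0,  where D(n) = (r+n)(r+n-1) + (9/4)(r+n) + (1/4).
  a_n = [1 a_{n-1} - 2 a_{n-2}] / D(n).
Since the indicial polynomial factors as (r - r_1)(r - r_2), D(n) = (r_1 + n - r_1)(r_1 + n - r_2) = n(n + 3/4).
Evaluating step by step (a_0 = 1):
  n = 1: D(1) = 1(1 + 3/4) = 7/4; numerator = 1(1) = 1; a_1 = (1)/(7/4) = 4/7
  n = 2: D(2) = 2(2 + 3/4) = 11/2; numerator = 1(4/7) - 2(1) = -10/7; a_2 = (-10/7)/(11/2) = -20/77
  n = 3: D(3) = 3(3 + 3/4) = 45/4; numerator = 1(-20/77) - 2(4/7) = -108/77; a_3 = (-108/77)/(45/4) = -48/385
  n = 4: D(4) = 4(4 + 3/4) = 19; numerator = 1(-48/385) - 2(-20/77) = 152/385; a_4 = (152/385)/(19) = 8/385
  n = 5: D(5) = 5(5 + 3/4) = 115/4; numerator = 1(8/385) - 2(-48/385) = 104/385; a_5 = (104/385)/(115/4) = 416/44275

r = -1/4; a_0 = 1; a_1 = 4/7; a_2 = -20/77; a_3 = -48/385; a_4 = 8/385; a_5 = 416/44275


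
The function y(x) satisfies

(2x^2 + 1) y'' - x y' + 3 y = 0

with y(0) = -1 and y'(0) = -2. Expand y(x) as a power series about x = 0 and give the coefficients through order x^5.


Ansatz: y(x) = sum_{n>=0} a_n x^n, so y'(x) = sum_{n>=1} n a_n x^(n-1) and y''(x) = sum_{n>=2} n(n-1) a_n x^(n-2).
Substitute into P(x) y'' + Q(x) y' + R(x) y = 0 with P(x) = 2x^2 + 1, Q(x) = -x, R(x) = 3, and match powers of x.
Initial conditions: a_0 = -1, a_1 = -2.
Setting the coefficient of each power of x to zero and solving order by order (substituting the coefficients already found):
  x^0: 2 a_2 + 3 a_0 = 0  ->  2 a_2 = -3 a_0 = 3  ->  a_2 = 3/2
  x^1: 6 a_3 + 2 a_1 = 0  ->  6 a_3 = -2 a_1 = 4  ->  a_3 = 2/3
  x^2: 12 a_4 + 5 a_2 = 0  ->  12 a_4 = -5 a_2 = -15/2  ->  a_4 = -5/8
  x^3: 20 a_5 + 12 a_3 = 0  ->  20 a_5 = -12 a_3 = -8  ->  a_5 = -2/5
Truncated series: y(x) = -1 - 2 x + (3/2) x^2 + (2/3) x^3 - (5/8) x^4 - (2/5) x^5 + O(x^6).

a_0 = -1; a_1 = -2; a_2 = 3/2; a_3 = 2/3; a_4 = -5/8; a_5 = -2/5


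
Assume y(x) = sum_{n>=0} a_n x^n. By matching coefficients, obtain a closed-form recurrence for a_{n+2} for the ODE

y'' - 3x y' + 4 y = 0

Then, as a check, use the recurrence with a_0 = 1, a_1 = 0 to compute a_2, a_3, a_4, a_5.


Substitute y = sum_n a_n x^n.
y''(x) has coefficient (n+2)(n+1) a_{n+2} at x^n;
-3 x y'(x) has coefficient -3 n a_n at x^n (shift);
4 y(x) has coefficient 4 a_n at x^n.
Matching x^n: (n+2)(n+1) a_{n+2} + (-3n + 4) a_n = 0.
Thus a_{n+2} = (3n - 4) / ((n+1)(n+2)) * a_n.

Check with a_0 = 1, a_1 = 0 (apply the recurrence for n = 0, 1, 2, 3): a_0 = 1, a_1 = 0, a_2 = -2, a_3 = 0, a_4 = -1/3, a_5 = 0.

a_(n+2) = (3n - 4) / ((n+1)(n+2)) * a_n; check: a_0 = 1, a_1 = 0, a_2 = -2, a_3 = 0, a_4 = -1/3, a_5 = 0


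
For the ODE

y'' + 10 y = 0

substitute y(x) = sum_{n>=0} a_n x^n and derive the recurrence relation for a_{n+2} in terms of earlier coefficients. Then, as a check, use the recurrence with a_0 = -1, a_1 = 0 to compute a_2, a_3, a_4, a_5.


Substitute y = sum_n a_n x^n into y'' + (const) y = 0.
y''(x) = sum_{n>=0} (n+2)(n+1) a_{n+2} x^n.
The ODE becomes sum_n [(n+2)(n+1) a_{n+2} + 10 a_n] x^n = 0.
Setting each coefficient to zero gives the recurrence:
  (n+2)(n+1) a_{n+2} + 10 a_n = 0,
  a_{n+2} = -10 / ((n+1)(n+2)) a_n.

Check with a_0 = -1, a_1 = 0 (apply the recurrence for n = 0, 1, 2, 3): a_0 = -1, a_1 = 0, a_2 = 5, a_3 = 0, a_4 = -25/6, a_5 = 0.

a_{n+2} = -10/((n+1)(n+2)) * a_n; check: a_0 = -1, a_1 = 0, a_2 = 5, a_3 = 0, a_4 = -25/6, a_5 = 0


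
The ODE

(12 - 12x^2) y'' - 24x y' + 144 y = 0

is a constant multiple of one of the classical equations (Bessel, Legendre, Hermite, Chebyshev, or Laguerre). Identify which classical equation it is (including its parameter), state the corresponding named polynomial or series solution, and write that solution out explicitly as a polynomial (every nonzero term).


All three coefficients share the factor 12; dividing through by 12 gives  (1 - x^2) y'' - 2x y' + 12 y = 0.
This matches the Legendre equation (1 - x^2) y'' - 2x y' + n(n+1) y = 0 (note the -2x y' term) with n(n+1) = 12, so n = 3; the polynomial solution is P_3(x).
With y = sum_k a_k x^k, matching x^k gives (k+2)(k+1) a_{k+2} = [k(k+1) - n(n+1)] a_k = (k - 3)(k + 4) a_k. The right side vanishes at k = 3, so the series with the parity of 3 terminates at degree 3.
Standard normalization (P_n(1) = 1): leading coefficient (2n)!/(2^n (n!)^2) = 720/(8*36) = 5/2, so a_3 = 5/2. Work downward with a_k = (k+1)(k+2) a_{k+2} / ((k - 3)(k + 4)):
  a_1 = (2)(3)(5/2) / ((1 - 3)(1 + 4)) = 15/(-10) = -3/2
Hence P_3(x) = 5 x^3/2 - 3 x/2.

P_3(x); series = 5 x^3/2 - 3 x/2


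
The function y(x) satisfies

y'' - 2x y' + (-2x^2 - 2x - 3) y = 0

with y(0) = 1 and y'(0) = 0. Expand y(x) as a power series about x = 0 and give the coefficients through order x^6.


Ansatz: y(x) = sum_{n>=0} a_n x^n, so y'(x) = sum_{n>=1} n a_n x^(n-1) and y''(x) = sum_{n>=2} n(n-1) a_n x^(n-2).
Substitute into P(x) y'' + Q(x) y' + R(x) y = 0 with P(x) = 1, Q(x) = -2x, R(x) = -2x^2 - 2x - 3, and match powers of x.
Initial conditions: a_0 = 1, a_1 = 0.
Setting the coefficient of each power of x to zero and solving order by order (substituting the coefficients already found):
  x^0: 2 a_2 - 3 a_0 = 0  ->  2 a_2 = 3 a_0 = 3  ->  a_2 = 3/2
  x^1: 6 a_3 - 5 a_1 - 2 a_0 = 0  ->  6 a_3 = 5 a_1 + 2 a_0 = 2  ->  a_3 = 1/3
  x^2: 12 a_4 - 7 a_2 - 2 a_1 - 2 a_0 = 0  ->  12 a_4 = 7 a_2 + 2 a_1 + 2 a_0 = 25/2  ->  a_4 = 25/24
  x^3: 20 a_5 - 9 a_3 - 2 a_2 - 2 a_1 = 0  ->  20 a_5 = 9 a_3 + 2 a_2 + 2 a_1 = 6  ->  a_5 = 3/10
  x^4: 30 a_6 - 11 a_4 - 2 a_3 - 2 a_2 = 0  ->  30 a_6 = 11 a_4 + 2 a_3 + 2 a_2 = 121/8  ->  a_6 = 121/240
Truncated series: y(x) = 1 + (3/2) x^2 + (1/3) x^3 + (25/24) x^4 + (3/10) x^5 + (121/240) x^6 + O(x^7).

a_0 = 1; a_1 = 0; a_2 = 3/2; a_3 = 1/3; a_4 = 25/24; a_5 = 3/10; a_6 = 121/240


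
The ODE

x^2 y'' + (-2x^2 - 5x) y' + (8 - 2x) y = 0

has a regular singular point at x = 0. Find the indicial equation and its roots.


Divide by x^2 to reach normal form y'' + P_1(x) y' + P_2(x) y = 0 with P_1(x) = -2 - 5/x and P_2(x) = -2/x + 8/x^2.
x = 0 is a singular point because the y'-coefficient -2 - 5/x has a pole at x = 0 and the y-coefficient -2/x + 8/x^2 has a pole at x = 0.
It is a regular singular point because x P_1(x) = p(x) = -2x - 5 and x^2 P_2(x) = q(x) = 8 - 2x are polynomials, hence analytic at x = 0.
p(0) = -5,  q(0) = 8.
Indicial equation: r(r-1) + p(0) r + q(0) = 0, i.e. r^2 + (p(0) - 1) r + q(0) = 0, i.e. r^2 - 6 r + 8 = 0.
Discriminant: (-6)^2 - 4(8) = 4, so r = (6 ± 2)/2.
Solving: r_1 = 4, r_2 = 2.

indicial: r^2 - 6 r + 8 = 0; roots r_1 = 4, r_2 = 2


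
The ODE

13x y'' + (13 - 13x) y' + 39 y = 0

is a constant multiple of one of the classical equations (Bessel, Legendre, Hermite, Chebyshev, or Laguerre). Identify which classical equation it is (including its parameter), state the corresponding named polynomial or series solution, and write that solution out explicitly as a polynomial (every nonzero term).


All three coefficients share the factor 13; dividing through by 13 gives  x y'' + (1 - x) y' + 3 y = 0.
This matches the Laguerre equation x y'' + (1 - x) y' + n y = 0 with n = 3; the polynomial solution is L_3(x).
With y = sum_k a_k x^k, matching x^k gives (k+1)k a_{k+1} + (k+1) a_{k+1} - k a_k + n a_k = 0, i.e. (k+1)^2 a_{k+1} = (k - n) a_k = (k - 3) a_k. The right side vanishes at k = 3, so the series terminates at degree 3.
Standard normalization L_n(0) = 1 gives a_0 = 1. Work upward with a_{k+1} = (k - 3) a_k / (k+1)^2:
  a_1 = (0 - 3)(1) / 1^2 = -3/1 = -3
  a_2 = (1 - 3)(-3) / 2^2 = 6/4 = 3/2
  a_3 = (2 - 3)(3/2) / 3^2 = (-3/2)/9 = -1/6
Hence L_3(x) = -x^3/6 + 3 x^2/2 - 3 x + 1.

L_3(x); series = -x^3/6 + 3 x^2/2 - 3 x + 1


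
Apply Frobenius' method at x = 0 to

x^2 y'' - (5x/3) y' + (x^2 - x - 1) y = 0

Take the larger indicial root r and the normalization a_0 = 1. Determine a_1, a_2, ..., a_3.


Write in Frobenius form y'' + (p(x)/x) y' + (q(x)/x^2) y = 0:
  p(x) = -5/3,  q(x) = x^2 - x - 1.
Indicial equation: r(r-1) + (-5/3) r + (-1) = 0 -> roots r_1 = 3, r_2 = -1/3.
Take r = r_1 = 3. Let y(x) = x^r sum_{n>=0} a_n x^n with a_0 = 1.
Substitute y = x^r sum a_n x^n and match x^{r+n}. The recurrence is
  D(n) a_n - 1 a_{n-1} + 1 a_{n-2} = 0,  where D(n) = (r+n)(r+n-1) + (-5/3)(r+n) + (-1).
  a_n = [1 a_{n-1} - 1 a_{n-2}] / D(n).
Since the indicial polynomial factors as (r - r_1)(r - r_2), D(n) = (r_1 + n - r_1)(r_1 + n - r_2) = n(n + 10/3).
Evaluating step by step (a_0 = 1):
  n = 1: D(1) = 1(1 + 10/3) = 13/3; numerator = 1(1) = 1; a_1 = (1)/(13/3) = 3/13
  n = 2: D(2) = 2(2 + 10/3) = 32/3; numerator = 1(3/13) - 1(1) = -10/13; a_2 = (-10/13)/(32/3) = -15/208
  n = 3: D(3) = 3(3 + 10/3) = 19; numerator = 1(-15/208) - 1(3/13) = -63/208; a_3 = (-63/208)/(19) = -63/3952

r = 3; a_0 = 1; a_1 = 3/13; a_2 = -15/208; a_3 = -63/3952


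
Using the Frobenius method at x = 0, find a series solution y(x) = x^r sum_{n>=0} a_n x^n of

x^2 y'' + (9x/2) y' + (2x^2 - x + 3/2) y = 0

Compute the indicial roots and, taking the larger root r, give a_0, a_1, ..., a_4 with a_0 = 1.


Write in Frobenius form y'' + (p(x)/x) y' + (q(x)/x^2) y = 0:
  p(x) = 9/2,  q(x) = 2x^2 - x + 3/2.
Indicial equation: r(r-1) + (9/2) r + (3/2) = 0 -> roots r_1 = -1/2, r_2 = -3.
Take r = r_1 = -1/2. Let y(x) = x^r sum_{n>=0} a_n x^n with a_0 = 1.
Substitute y = x^r sum a_n x^n and match x^{r+n}. The recurrence is
  D(n) a_n - 1 a_{n-1} + 2 a_{n-2} = 0,  where D(n) = (r+n)(r+n-1) + (9/2)(r+n) + (3/2).
  a_n = [1 a_{n-1} - 2 a_{n-2}] / D(n).
Since the indicial polynomial factors as (r - r_1)(r - r_2), D(n) = (r_1 + n - r_1)(r_1 + n - r_2) = n(n + 5/2).
Evaluating step by step (a_0 = 1):
  n = 1: D(1) = 1(1 + 5/2) = 7/2; numerator = 1(1) = 1; a_1 = (1)/(7/2) = 2/7
  n = 2: D(2) = 2(2 + 5/2) = 9; numerator = 1(2/7) - 2(1) = -12/7; a_2 = (-12/7)/(9) = -4/21
  n = 3: D(3) = 3(3 + 5/2) = 33/2; numerator = 1(-4/21) - 2(2/7) = -16/21; a_3 = (-16/21)/(33/2) = -32/693
  n = 4: D(4) = 4(4 + 5/2) = 26; numerator = 1(-32/693) - 2(-4/21) = 232/693; a_4 = (232/693)/(26) = 116/9009

r = -1/2; a_0 = 1; a_1 = 2/7; a_2 = -4/21; a_3 = -32/693; a_4 = 116/9009


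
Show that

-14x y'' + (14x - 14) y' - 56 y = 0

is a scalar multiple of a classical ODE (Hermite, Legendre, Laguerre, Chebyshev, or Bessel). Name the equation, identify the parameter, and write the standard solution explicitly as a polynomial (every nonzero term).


All three coefficients share the factor -14; dividing through by -14 gives  x y'' + (1 - x) y' + 4 y = 0.
This matches the Laguerre equation x y'' + (1 - x) y' + n y = 0 with n = 4; the polynomial solution is L_4(x).
With y = sum_k a_k x^k, matching x^k gives (k+1)k a_{k+1} + (k+1) a_{k+1} - k a_k + n a_k = 0, i.e. (k+1)^2 a_{k+1} = (k - n) a_k = (k - 4) a_k. The right side vanishes at k = 4, so the series terminates at degree 4.
Standard normalization L_n(0) = 1 gives a_0 = 1. Work upward with a_{k+1} = (k - 4) a_k / (k+1)^2:
  a_1 = (0 - 4)(1) / 1^2 = -4/1 = -4
  a_2 = (1 - 4)(-4) / 2^2 = 12/4 = 3
  a_3 = (2 - 4)(3) / 3^2 = -6/9 = -2/3
  a_4 = (3 - 4)(-2/3) / 4^2 = (2/3)/16 = 1/24
Hence L_4(x) = x^4/24 - 2 x^3/3 + 3 x^2 - 4 x + 1.

L_4(x); series = x^4/24 - 2 x^3/3 + 3 x^2 - 4 x + 1


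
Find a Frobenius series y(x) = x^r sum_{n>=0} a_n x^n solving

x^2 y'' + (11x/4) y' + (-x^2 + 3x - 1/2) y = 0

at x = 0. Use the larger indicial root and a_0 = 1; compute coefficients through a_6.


Write in Frobenius form y'' + (p(x)/x) y' + (q(x)/x^2) y = 0:
  p(x) = 11/4,  q(x) = -x^2 + 3x - 1/2.
Indicial equation: r(r-1) + (11/4) r + (-1/2) = 0 -> roots r_1 = 1/4, r_2 = -2.
Take r = r_1 = 1/4. Let y(x) = x^r sum_{n>=0} a_n x^n with a_0 = 1.
Substitute y = x^r sum a_n x^n and match x^{r+n}. The recurrence is
  D(n) a_n + 3 a_{n-1} - 1 a_{n-2} = 0,  where D(n) = (r+n)(r+n-1) + (11/4)(r+n) + (-1/2).
  a_n = [-3 a_{n-1} + 1 a_{n-2}] / D(n).
Since the indicial polynomial factors as (r - r_1)(r - r_2), D(n) = (r_1 + n - r_1)(r_1 + n - r_2) = n(n + 9/4).
Evaluating step by step (a_0 = 1):
  n = 1: D(1) = 1(1 + 9/4) = 13/4; numerator = -3(1) = -3; a_1 = (-3)/(13/4) = -12/13
  n = 2: D(2) = 2(2 + 9/4) = 17/2; numerator = -3(-12/13) + 1(1) = 49/13; a_2 = (49/13)/(17/2) = 98/221
  n = 3: D(3) = 3(3 + 9/4) = 63/4; numerator = -3(98/221) + 1(-12/13) = -498/221; a_3 = (-498/221)/(63/4) = -664/4641
  n = 4: D(4) = 4(4 + 9/4) = 25; numerator = -3(-664/4641) + 1(98/221) = 1350/1547; a_4 = (1350/1547)/(25) = 54/1547
  n = 5: D(5) = 5(5 + 9/4) = 145/4; numerator = -3(54/1547) + 1(-664/4641) = -1150/4641; a_5 = (-1150/4641)/(145/4) = -920/134589
  n = 6: D(6) = 6(6 + 9/4) = 99/2; numerator = -3(-920/134589) + 1(54/1547) = 2486/44863; a_6 = (2486/44863)/(99/2) = 452/403767

r = 1/4; a_0 = 1; a_1 = -12/13; a_2 = 98/221; a_3 = -664/4641; a_4 = 54/1547; a_5 = -920/134589; a_6 = 452/403767


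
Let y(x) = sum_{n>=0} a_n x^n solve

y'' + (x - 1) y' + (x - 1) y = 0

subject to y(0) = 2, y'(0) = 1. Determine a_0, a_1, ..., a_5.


Ansatz: y(x) = sum_{n>=0} a_n x^n, so y'(x) = sum_{n>=1} n a_n x^(n-1) and y''(x) = sum_{n>=2} n(n-1) a_n x^(n-2).
Substitute into P(x) y'' + Q(x) y' + R(x) y = 0 with P(x) = 1, Q(x) = x - 1, R(x) = x - 1, and match powers of x.
Initial conditions: a_0 = 2, a_1 = 1.
Setting the coefficient of each power of x to zero and solving order by order (substituting the coefficients already found):
  x^0: 2 a_2 - a_1 - a_0 = 0  ->  2 a_2 = a_1 + a_0 = 3  ->  a_2 = 3/2
  x^1: 6 a_3 - 2 a_2 + a_0 = 0  ->  6 a_3 = 2 a_2 - a_0 = 1  ->  a_3 = 1/6
  x^2: 12 a_4 - 3 a_3 + a_2 + a_1 = 0  ->  12 a_4 = 3 a_3 - a_2 - a_1 = -2  ->  a_4 = -1/6
  x^3: 20 a_5 - 4 a_4 + 2 a_3 + a_2 = 0  ->  20 a_5 = 4 a_4 - 2 a_3 - a_2 = -5/2  ->  a_5 = -1/8
Truncated series: y(x) = 2 + x + (3/2) x^2 + (1/6) x^3 - (1/6) x^4 - (1/8) x^5 + O(x^6).

a_0 = 2; a_1 = 1; a_2 = 3/2; a_3 = 1/6; a_4 = -1/6; a_5 = -1/8


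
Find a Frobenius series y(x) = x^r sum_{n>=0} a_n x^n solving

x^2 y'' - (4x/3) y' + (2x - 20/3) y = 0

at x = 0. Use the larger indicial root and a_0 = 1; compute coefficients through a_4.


Write in Frobenius form y'' + (p(x)/x) y' + (q(x)/x^2) y = 0:
  p(x) = -4/3,  q(x) = 2x - 20/3.
Indicial equation: r(r-1) + (-4/3) r + (-20/3) = 0 -> roots r_1 = 4, r_2 = -5/3.
Take r = r_1 = 4. Let y(x) = x^r sum_{n>=0} a_n x^n with a_0 = 1.
Substitute y = x^r sum a_n x^n and match x^{r+n}. The recurrence is
  D(n) a_n + 2 a_{n-1} = 0,  where D(n) = (r+n)(r+n-1) + (-4/3)(r+n) + (-20/3).
  a_n = -2 / D(n) * a_{n-1}.
Since the indicial polynomial factors as (r - r_1)(r - r_2), D(n) = (r_1 + n - r_1)(r_1 + n - r_2) = n(n + 17/3).
Evaluating step by step (a_0 = 1):
  n = 1: D(1) = 1(1 + 17/3) = 20/3; numerator = -2(1) = -2; a_1 = (-2)/(20/3) = -3/10
  n = 2: D(2) = 2(2 + 17/3) = 46/3; numerator = -2(-3/10) = 3/5; a_2 = (3/5)/(46/3) = 9/230
  n = 3: D(3) = 3(3 + 17/3) = 26; numerator = -2(9/230) = -9/115; a_3 = (-9/115)/(26) = -9/2990
  n = 4: D(4) = 4(4 + 17/3) = 116/3; numerator = -2(-9/2990) = 9/1495; a_4 = (9/1495)/(116/3) = 27/173420

r = 4; a_0 = 1; a_1 = -3/10; a_2 = 9/230; a_3 = -9/2990; a_4 = 27/173420


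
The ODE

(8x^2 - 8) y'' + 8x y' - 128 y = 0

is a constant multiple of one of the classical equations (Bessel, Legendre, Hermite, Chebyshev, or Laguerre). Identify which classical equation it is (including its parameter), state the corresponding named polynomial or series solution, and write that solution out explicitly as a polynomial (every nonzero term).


All three coefficients share the factor -8; dividing through by -8 gives  (1 - x^2) y'' - x y' + 16 y = 0.
This matches the Chebyshev equation (1 - x^2) y'' - x y' + n^2 y = 0 (note the -x y' term, not -2x y') with n^2 = 16, so n = 4; the polynomial solution is T_4(x).
With y = sum_k a_k x^k, matching x^k gives (k+2)(k+1) a_{k+2} = (k^2 - n^2) a_k = (k - 4)(k + 4) a_k. The right side vanishes at k = 4, so the series with the parity of 4 terminates at degree 4.
Standard normalization: leading coefficient of T_n is 2^(n-1), so a_4 = 2^3 = 8. Work downward with a_k = (k+1)(k+2) a_{k+2} / ((k - 4)(k + 4)):
  a_2 = (3)(4)(8) / ((2 - 4)(2 + 4)) = 96/(-12) = -8
  a_0 = (1)(2)(-8) / ((0 - 4)(0 + 4)) = -16/(-16) = 1
Hence T_4(x) = 8 x^4 - 8 x^2 + 1.

T_4(x); series = 8 x^4 - 8 x^2 + 1


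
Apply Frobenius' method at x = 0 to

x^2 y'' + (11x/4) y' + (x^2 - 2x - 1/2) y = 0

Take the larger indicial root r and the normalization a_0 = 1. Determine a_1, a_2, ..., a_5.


Write in Frobenius form y'' + (p(x)/x) y' + (q(x)/x^2) y = 0:
  p(x) = 11/4,  q(x) = x^2 - 2x - 1/2.
Indicial equation: r(r-1) + (11/4) r + (-1/2) = 0 -> roots r_1 = 1/4, r_2 = -2.
Take r = r_1 = 1/4. Let y(x) = x^r sum_{n>=0} a_n x^n with a_0 = 1.
Substitute y = x^r sum a_n x^n and match x^{r+n}. The recurrence is
  D(n) a_n - 2 a_{n-1} + 1 a_{n-2} = 0,  where D(n) = (r+n)(r+n-1) + (11/4)(r+n) + (-1/2).
  a_n = [2 a_{n-1} - 1 a_{n-2}] / D(n).
Since the indicial polynomial factors as (r - r_1)(r - r_2), D(n) = (r_1 + n - r_1)(r_1 + n - r_2) = n(n + 9/4).
Evaluating step by step (a_0 = 1):
  n = 1: D(1) = 1(1 + 9/4) = 13/4; numerator = 2(1) = 2; a_1 = (2)/(13/4) = 8/13
  n = 2: D(2) = 2(2 + 9/4) = 17/2; numerator = 2(8/13) - 1(1) = 3/13; a_2 = (3/13)/(17/2) = 6/221
  n = 3: D(3) = 3(3 + 9/4) = 63/4; numerator = 2(6/221) - 1(8/13) = -124/221; a_3 = (-124/221)/(63/4) = -496/13923
  n = 4: D(4) = 4(4 + 9/4) = 25; numerator = 2(-496/13923) - 1(6/221) = -1370/13923; a_4 = (-1370/13923)/(25) = -274/69615
  n = 5: D(5) = 5(5 + 9/4) = 145/4; numerator = 2(-274/69615) - 1(-496/13923) = 92/3315; a_5 = (92/3315)/(145/4) = 368/480675

r = 1/4; a_0 = 1; a_1 = 8/13; a_2 = 6/221; a_3 = -496/13923; a_4 = -274/69615; a_5 = 368/480675


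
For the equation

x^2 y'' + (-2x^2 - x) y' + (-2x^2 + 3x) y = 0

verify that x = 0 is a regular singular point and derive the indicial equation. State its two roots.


Divide by x^2 to reach normal form y'' + P_1(x) y' + P_2(x) y = 0 with P_1(x) = -2 - 1/x and P_2(x) = -2 + 3/x.
x = 0 is a singular point because the y'-coefficient -2 - 1/x has a pole at x = 0 and the y-coefficient -2 + 3/x has a pole at x = 0.
It is a regular singular point because x P_1(x) = p(x) = -2x - 1 and x^2 P_2(x) = q(x) = -2x^2 + 3x are polynomials, hence analytic at x = 0.
p(0) = -1,  q(0) = 0.
Indicial equation: r(r-1) + p(0) r + q(0) = 0, i.e. r^2 + (p(0) - 1) r + q(0) = 0, i.e. r^2 - 2 r = 0.
Discriminant: (-2)^2 - 4(0) = 4, so r = (2 ± 2)/2.
Solving: r_1 = 2, r_2 = 0.

indicial: r^2 - 2 r = 0; roots r_1 = 2, r_2 = 0


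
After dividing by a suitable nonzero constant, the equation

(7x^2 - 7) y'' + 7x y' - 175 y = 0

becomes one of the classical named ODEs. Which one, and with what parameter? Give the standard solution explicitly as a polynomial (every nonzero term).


All three coefficients share the factor -7; dividing through by -7 gives  (1 - x^2) y'' - x y' + 25 y = 0.
This matches the Chebyshev equation (1 - x^2) y'' - x y' + n^2 y = 0 (note the -x y' term, not -2x y') with n^2 = 25, so n = 5; the polynomial solution is T_5(x).
With y = sum_k a_k x^k, matching x^k gives (k+2)(k+1) a_{k+2} = (k^2 - n^2) a_k = (k - 5)(k + 5) a_k. The right side vanishes at k = 5, so the series with the parity of 5 terminates at degree 5.
Standard normalization: leading coefficient of T_n is 2^(n-1), so a_5 = 2^4 = 16. Work downward with a_k = (k+1)(k+2) a_{k+2} / ((k - 5)(k + 5)):
  a_3 = (4)(5)(16) / ((3 - 5)(3 + 5)) = 320/(-16) = -20
  a_1 = (2)(3)(-20) / ((1 - 5)(1 + 5)) = -120/(-24) = 5
Hence T_5(x) = 16 x^5 - 20 x^3 + 5 x.

T_5(x); series = 16 x^5 - 20 x^3 + 5 x


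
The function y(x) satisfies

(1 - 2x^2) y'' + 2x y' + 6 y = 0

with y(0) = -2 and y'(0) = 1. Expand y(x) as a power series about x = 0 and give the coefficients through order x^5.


Ansatz: y(x) = sum_{n>=0} a_n x^n, so y'(x) = sum_{n>=1} n a_n x^(n-1) and y''(x) = sum_{n>=2} n(n-1) a_n x^(n-2).
Substitute into P(x) y'' + Q(x) y' + R(x) y = 0 with P(x) = 1 - 2x^2, Q(x) = 2x, R(x) = 6, and match powers of x.
Initial conditions: a_0 = -2, a_1 = 1.
Setting the coefficient of each power of x to zero and solving order by order (substituting the coefficients already found):
  x^0: 2 a_2 + 6 a_0 = 0  ->  2 a_2 = -6 a_0 = 12  ->  a_2 = 6
  x^1: 6 a_3 + 8 a_1 = 0  ->  6 a_3 = -8 a_1 = -8  ->  a_3 = -4/3
  x^2: 12 a_4 + 6 a_2 = 0  ->  12 a_4 = -6 a_2 = -36  ->  a_4 = -3
  x^3: 20 a_5 = 0  ->  a_5 = 0
Truncated series: y(x) = -2 + x + 6 x^2 - (4/3) x^3 - 3 x^4 + O(x^6).

a_0 = -2; a_1 = 1; a_2 = 6; a_3 = -4/3; a_4 = -3; a_5 = 0


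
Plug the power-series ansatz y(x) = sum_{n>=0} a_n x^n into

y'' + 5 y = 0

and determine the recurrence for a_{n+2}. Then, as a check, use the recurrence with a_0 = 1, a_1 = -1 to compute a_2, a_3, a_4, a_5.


Substitute y = sum_n a_n x^n into y'' + (const) y = 0.
y''(x) = sum_{n>=0} (n+2)(n+1) a_{n+2} x^n.
The ODE becomes sum_n [(n+2)(n+1) a_{n+2} + 5 a_n] x^n = 0.
Setting each coefficient to zero gives the recurrence:
  (n+2)(n+1) a_{n+2} + 5 a_n = 0,
  a_{n+2} = -5 / ((n+1)(n+2)) a_n.

Check with a_0 = 1, a_1 = -1 (apply the recurrence for n = 0, 1, 2, 3): a_0 = 1, a_1 = -1, a_2 = -5/2, a_3 = 5/6, a_4 = 25/24, a_5 = -5/24.

a_{n+2} = -5/((n+1)(n+2)) * a_n; check: a_0 = 1, a_1 = -1, a_2 = -5/2, a_3 = 5/6, a_4 = 25/24, a_5 = -5/24


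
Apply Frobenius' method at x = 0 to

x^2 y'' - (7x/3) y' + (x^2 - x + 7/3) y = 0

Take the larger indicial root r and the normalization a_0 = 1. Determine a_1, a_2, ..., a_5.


Write in Frobenius form y'' + (p(x)/x) y' + (q(x)/x^2) y = 0:
  p(x) = -7/3,  q(x) = x^2 - x + 7/3.
Indicial equation: r(r-1) + (-7/3) r + (7/3) = 0 -> roots r_1 = 7/3, r_2 = 1.
Take r = r_1 = 7/3. Let y(x) = x^r sum_{n>=0} a_n x^n with a_0 = 1.
Substitute y = x^r sum a_n x^n and match x^{r+n}. The recurrence is
  D(n) a_n - 1 a_{n-1} + 1 a_{n-2} = 0,  where D(n) = (r+n)(r+n-1) + (-7/3)(r+n) + (7/3).
  a_n = [1 a_{n-1} - 1 a_{n-2}] / D(n).
Since the indicial polynomial factors as (r - r_1)(r - r_2), D(n) = (r_1 + n - r_1)(r_1 + n - r_2) = n(n + 4/3).
Evaluating step by step (a_0 = 1):
  n = 1: D(1) = 1(1 + 4/3) = 7/3; numerator = 1(1) = 1; a_1 = (1)/(7/3) = 3/7
  n = 2: D(2) = 2(2 + 4/3) = 20/3; numerator = 1(3/7) - 1(1) = -4/7; a_2 = (-4/7)/(20/3) = -3/35
  n = 3: D(3) = 3(3 + 4/3) = 13; numerator = 1(-3/35) - 1(3/7) = -18/35; a_3 = (-18/35)/(13) = -18/455
  n = 4: D(4) = 4(4 + 4/3) = 64/3; numerator = 1(-18/455) - 1(-3/35) = 3/65; a_4 = (3/65)/(64/3) = 9/4160
  n = 5: D(5) = 5(5 + 4/3) = 95/3; numerator = 1(9/4160) - 1(-18/455) = 243/5824; a_5 = (243/5824)/(95/3) = 729/553280

r = 7/3; a_0 = 1; a_1 = 3/7; a_2 = -3/35; a_3 = -18/455; a_4 = 9/4160; a_5 = 729/553280


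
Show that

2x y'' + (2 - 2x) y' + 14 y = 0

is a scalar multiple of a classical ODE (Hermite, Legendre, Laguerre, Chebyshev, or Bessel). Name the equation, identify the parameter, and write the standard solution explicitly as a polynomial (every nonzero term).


All three coefficients share the factor 2; dividing through by 2 gives  x y'' + (1 - x) y' + 7 y = 0.
This matches the Laguerre equation x y'' + (1 - x) y' + n y = 0 with n = 7; the polynomial solution is L_7(x).
With y = sum_k a_k x^k, matching x^k gives (k+1)k a_{k+1} + (k+1) a_{k+1} - k a_k + n a_k = 0, i.e. (k+1)^2 a_{k+1} = (k - n) a_k = (k - 7) a_k. The right side vanishes at k = 7, so the series terminates at degree 7.
Standard normalization L_n(0) = 1 gives a_0 = 1. Work upward with a_{k+1} = (k - 7) a_k / (k+1)^2:
  a_1 = (0 - 7)(1) / 1^2 = -7/1 = -7
  a_2 = (1 - 7)(-7) / 2^2 = 42/4 = 21/2
  a_3 = (2 - 7)(21/2) / 3^2 = (-105/2)/9 = -35/6
  a_4 = (3 - 7)(-35/6) / 4^2 = (70/3)/16 = 35/24
  a_5 = (4 - 7)(35/24) / 5^2 = (-35/8)/25 = -7/40
  a_6 = (5 - 7)(-7/40) / 6^2 = (7/20)/36 = 7/720
  a_7 = (6 - 7)(7/720) / 7^2 = (-7/720)/49 = -1/5040
Hence L_7(x) = -x^7/5040 + 7 x^6/720 - 7 x^5/40 + 35 x^4/24 - 35 x^3/6 + 21 x^2/2 - 7 x + 1.

L_7(x); series = -x^7/5040 + 7 x^6/720 - 7 x^5/40 + 35 x^4/24 - 35 x^3/6 + 21 x^2/2 - 7 x + 1


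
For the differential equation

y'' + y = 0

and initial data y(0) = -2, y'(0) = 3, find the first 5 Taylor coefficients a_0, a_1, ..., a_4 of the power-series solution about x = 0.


Ansatz: y(x) = sum_{n>=0} a_n x^n, so y'(x) = sum_{n>=1} n a_n x^(n-1) and y''(x) = sum_{n>=2} n(n-1) a_n x^(n-2).
Substitute into P(x) y'' + Q(x) y' + R(x) y = 0 with P(x) = 1, Q(x) = 0, R(x) = 1, and match powers of x.
Initial conditions: a_0 = -2, a_1 = 3.
Setting the coefficient of each power of x to zero and solving order by order (substituting the coefficients already found):
  x^0: 2 a_2 + a_0 = 0  ->  2 a_2 = -a_0 = 2  ->  a_2 = 1
  x^1: 6 a_3 + a_1 = 0  ->  6 a_3 = -a_1 = -3  ->  a_3 = -1/2
  x^2: 12 a_4 + a_2 = 0  ->  12 a_4 = -a_2 = -1  ->  a_4 = -1/12
Truncated series: y(x) = -2 + 3 x + x^2 - (1/2) x^3 - (1/12) x^4 + O(x^5).

a_0 = -2; a_1 = 3; a_2 = 1; a_3 = -1/2; a_4 = -1/12


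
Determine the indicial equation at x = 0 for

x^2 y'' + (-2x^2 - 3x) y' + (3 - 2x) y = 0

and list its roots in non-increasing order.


Divide by x^2 to reach normal form y'' + P_1(x) y' + P_2(x) y = 0 with P_1(x) = -2 - 3/x and P_2(x) = -2/x + 3/x^2.
x = 0 is a singular point because the y'-coefficient -2 - 3/x has a pole at x = 0 and the y-coefficient -2/x + 3/x^2 has a pole at x = 0.
It is a regular singular point because x P_1(x) = p(x) = -2x - 3 and x^2 P_2(x) = q(x) = 3 - 2x are polynomials, hence analytic at x = 0.
p(0) = -3,  q(0) = 3.
Indicial equation: r(r-1) + p(0) r + q(0) = 0, i.e. r^2 + (p(0) - 1) r + q(0) = 0, i.e. r^2 - 4 r + 3 = 0.
Discriminant: (-4)^2 - 4(3) = 4, so r = (4 ± 2)/2.
Solving: r_1 = 3, r_2 = 1.

indicial: r^2 - 4 r + 3 = 0; roots r_1 = 3, r_2 = 1


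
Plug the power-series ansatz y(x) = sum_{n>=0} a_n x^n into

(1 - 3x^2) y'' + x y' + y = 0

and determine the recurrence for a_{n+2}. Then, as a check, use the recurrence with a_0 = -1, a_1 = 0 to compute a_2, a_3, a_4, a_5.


Substitute y = sum_n a_n x^n.
(1 - 3 x^2) y'' contributes (n+2)(n+1) a_{n+2} - 3 n(n-1) a_n at x^n.
x y'(x) contributes n a_n at x^n.
y(x) contributes 1 a_n at x^n.
Matching x^n: (n+2)(n+1) a_{n+2} + (-3 n(n-1) + n + 1) a_n = 0.
Thus a_{n+2} = (3 n(n-1) - n - 1) / ((n+1)(n+2)) * a_n.

Check with a_0 = -1, a_1 = 0 (apply the recurrence for n = 0, 1, 2, 3): a_0 = -1, a_1 = 0, a_2 = 1/2, a_3 = 0, a_4 = 1/8, a_5 = 0.

a_(n+2) = (3 n(n-1) - n - 1) / ((n+1)(n+2)) * a_n; check: a_0 = -1, a_1 = 0, a_2 = 1/2, a_3 = 0, a_4 = 1/8, a_5 = 0


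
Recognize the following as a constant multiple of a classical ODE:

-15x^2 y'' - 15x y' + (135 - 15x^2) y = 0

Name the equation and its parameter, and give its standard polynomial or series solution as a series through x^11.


All three coefficients share the factor -15; dividing through by -15 gives  x^2 y'' + x y' + (x^2 - 9) y = 0.
This matches the Bessel equation x^2 y'' + x y' + (x^2 - nu^2) y = 0 with nu^2 = 9, so nu = 3; the solution bounded at x = 0 is J_3(x).
Frobenius at x = 0: indicial roots ±nu; for r = nu the recurrence k(k + 2nu) c_k = -c_{k-2} gives the standard series J_nu(x) = sum_{k>=0} (-1)^k / (k! (k+nu)!) (x/2)^(2k+nu). Evaluate the first 5 terms:
  k = 0: (-1)^0 / (0! * 3! * 2^3) x^3 = 1/(1*6*8) x^3 = (1/48) x^3
  k = 1: (-1)^1 / (1! * 4! * 2^5) x^5 = -1/(1*24*32) x^5 = (-1/768) x^5
  k = 2: (-1)^2 / (2! * 5! * 2^7) x^7 = 1/(2*120*128) x^7 = (1/30720) x^7
  k = 3: (-1)^3 / (3! * 6! * 2^9) x^9 = -1/(6*720*512) x^9 = (-1/2211840) x^9
  k = 4: (-1)^4 / (4! * 7! * 2^11) x^11 = 1/(24*5040*2048) x^11 = (1/247726080) x^11
Hence J_3(x) = x^11/247726080 - x^9/2211840 + x^7/30720 - x^5/768 + x^3/48 + ....

J_3(x); series = x^11/247726080 - x^9/2211840 + x^7/30720 - x^5/768 + x^3/48


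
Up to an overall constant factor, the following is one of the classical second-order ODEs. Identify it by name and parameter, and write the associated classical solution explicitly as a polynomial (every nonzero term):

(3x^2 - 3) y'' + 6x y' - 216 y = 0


All three coefficients share the factor -3; dividing through by -3 gives  (1 - x^2) y'' - 2x y' + 72 y = 0.
This matches the Legendre equation (1 - x^2) y'' - 2x y' + n(n+1) y = 0 (note the -2x y' term) with n(n+1) = 72, so n = 8; the polynomial solution is P_8(x).
With y = sum_k a_k x^k, matching x^k gives (k+2)(k+1) a_{k+2} = [k(k+1) - n(n+1)] a_k = (k - 8)(k + 9) a_k. The right side vanishes at k = 8, so the series with the parity of 8 terminates at degree 8.
Standard normalization (P_n(1) = 1): leading coefficient (2n)!/(2^n (n!)^2) = 20922789888000/(256*1625702400) = 6435/128, so a_8 = 6435/128. Work downward with a_k = (k+1)(k+2) a_{k+2} / ((k - 8)(k + 9)):
  a_6 = (7)(8)(6435/128) / ((6 - 8)(6 + 9)) = (45045/16)/(-30) = -3003/32
  a_4 = (5)(6)(-3003/32) / ((4 - 8)(4 + 9)) = (-45045/16)/(-52) = 3465/64
  a_2 = (3)(4)(3465/64) / ((2 - 8)(2 + 9)) = (10395/16)/(-66) = -315/32
  a_0 = (1)(2)(-315/32) / ((0 - 8)(0 + 9)) = (-315/16)/(-72) = 35/128
Hence P_8(x) = 6435 x^8/128 - 3003 x^6/32 + 3465 x^4/64 - 315 x^2/32 + 35/128.

P_8(x); series = 6435 x^8/128 - 3003 x^6/32 + 3465 x^4/64 - 315 x^2/32 + 35/128


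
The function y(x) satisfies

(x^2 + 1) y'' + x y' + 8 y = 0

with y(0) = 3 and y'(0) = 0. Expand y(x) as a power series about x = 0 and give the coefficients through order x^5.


Ansatz: y(x) = sum_{n>=0} a_n x^n, so y'(x) = sum_{n>=1} n a_n x^(n-1) and y''(x) = sum_{n>=2} n(n-1) a_n x^(n-2).
Substitute into P(x) y'' + Q(x) y' + R(x) y = 0 with P(x) = x^2 + 1, Q(x) = x, R(x) = 8, and match powers of x.
Initial conditions: a_0 = 3, a_1 = 0.
Setting the coefficient of each power of x to zero and solving order by order (substituting the coefficients already found):
  x^0: 2 a_2 + 8 a_0 = 0  ->  2 a_2 = -8 a_0 = -24  ->  a_2 = -12
  x^1: 6 a_3 + 9 a_1 = 0  ->  6 a_3 = -9 a_1 = 0  ->  a_3 = 0
  x^2: 12 a_4 + 12 a_2 = 0  ->  12 a_4 = -12 a_2 = 144  ->  a_4 = 12
  x^3: 20 a_5 + 17 a_3 = 0  ->  20 a_5 = -17 a_3 = 0  ->  a_5 = 0
Truncated series: y(x) = 3 - 12 x^2 + 12 x^4 + O(x^6).

a_0 = 3; a_1 = 0; a_2 = -12; a_3 = 0; a_4 = 12; a_5 = 0


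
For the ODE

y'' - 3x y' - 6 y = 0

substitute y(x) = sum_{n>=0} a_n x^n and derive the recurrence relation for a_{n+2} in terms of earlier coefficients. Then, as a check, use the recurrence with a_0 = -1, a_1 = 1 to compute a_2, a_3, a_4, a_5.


Substitute y = sum_n a_n x^n.
y''(x) has coefficient (n+2)(n+1) a_{n+2} at x^n;
-3 x y'(x) has coefficient -3 n a_n at x^n (shift);
-6 y(x) has coefficient -6 a_n at x^n.
Matching x^n: (n+2)(n+1) a_{n+2} + (-3n - 6) a_n = 0.
Thus a_{n+2} = (3n + 6) / ((n+1)(n+2)) * a_n.

Check with a_0 = -1, a_1 = 1 (apply the recurrence for n = 0, 1, 2, 3): a_0 = -1, a_1 = 1, a_2 = -3, a_3 = 3/2, a_4 = -3, a_5 = 9/8.

a_(n+2) = (3n + 6) / ((n+1)(n+2)) * a_n; check: a_0 = -1, a_1 = 1, a_2 = -3, a_3 = 3/2, a_4 = -3, a_5 = 9/8


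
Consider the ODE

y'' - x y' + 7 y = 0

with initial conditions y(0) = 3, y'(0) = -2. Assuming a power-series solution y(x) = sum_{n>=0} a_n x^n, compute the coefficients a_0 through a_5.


Ansatz: y(x) = sum_{n>=0} a_n x^n, so y'(x) = sum_{n>=1} n a_n x^(n-1) and y''(x) = sum_{n>=2} n(n-1) a_n x^(n-2).
Substitute into P(x) y'' + Q(x) y' + R(x) y = 0 with P(x) = 1, Q(x) = -x, R(x) = 7, and match powers of x.
Initial conditions: a_0 = 3, a_1 = -2.
Setting the coefficient of each power of x to zero and solving order by order (substituting the coefficients already found):
  x^0: 2 a_2 + 7 a_0 = 0  ->  2 a_2 = -7 a_0 = -21  ->  a_2 = -21/2
  x^1: 6 a_3 + 6 a_1 = 0  ->  6 a_3 = -6 a_1 = 12  ->  a_3 = 2
  x^2: 12 a_4 + 5 a_2 = 0  ->  12 a_4 = -5 a_2 = 105/2  ->  a_4 = 35/8
  x^3: 20 a_5 + 4 a_3 = 0  ->  20 a_5 = -4 a_3 = -8  ->  a_5 = -2/5
Truncated series: y(x) = 3 - 2 x - (21/2) x^2 + 2 x^3 + (35/8) x^4 - (2/5) x^5 + O(x^6).

a_0 = 3; a_1 = -2; a_2 = -21/2; a_3 = 2; a_4 = 35/8; a_5 = -2/5
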